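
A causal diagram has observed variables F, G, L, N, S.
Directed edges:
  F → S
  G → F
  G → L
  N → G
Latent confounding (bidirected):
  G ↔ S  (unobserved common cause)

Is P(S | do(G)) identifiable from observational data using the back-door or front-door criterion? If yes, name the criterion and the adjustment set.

desc(G)\{G}={F,L,S}; candidates ⊆ {N}.
G↔S: latent back-door arc(s) into G.
size 0: {}; under {} G still reaches {N,S} ∋ S.
size 1: {N}; under {N} G still reaches {S} ∋ S.
G↔S cannot be blocked by any observed set — no back-door set.
{F}: (i) intercepts every directed G→S path; (ii) no back-door G→{F}; (iii) {G} blocks every back-door {F}→S. Front-door holds.
P(S|do(G)) = Σ_{F} P(F|G) Σ_{G'} P(S|F,G')P(G').

P(S|do(G)): frontdoor, adjust for {F}.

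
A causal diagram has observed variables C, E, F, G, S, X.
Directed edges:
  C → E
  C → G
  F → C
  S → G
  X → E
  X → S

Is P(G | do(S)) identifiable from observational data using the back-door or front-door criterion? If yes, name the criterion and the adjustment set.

P(G|do(S)): backdoor, adjust for ∅.

desc(S)\{S}={G}; candidates ⊆ {C,E,F,X}.
∅: S⊥G given ∅ in G with S→· removed — back-door holds.
P(G|do(S)) = P(G|S) — no adjustment needed.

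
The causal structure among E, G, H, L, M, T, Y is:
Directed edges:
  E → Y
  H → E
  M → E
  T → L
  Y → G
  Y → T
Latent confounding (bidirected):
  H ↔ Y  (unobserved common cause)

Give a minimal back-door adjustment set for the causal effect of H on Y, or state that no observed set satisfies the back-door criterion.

desc(H)\{H}={E,G,L,T,Y}; candidates ⊆ {M}.
H↔Y: latent back-door arc(s) into H.
size 0: {}; under {} H still reaches {G,L,T,Y} ∋ Y.
size 1: {M}; under {M} H still reaches {G,L,T,Y} ∋ Y.
H↔Y cannot be blocked by any observed set — no back-door set.

H→Y: no observed back-door set.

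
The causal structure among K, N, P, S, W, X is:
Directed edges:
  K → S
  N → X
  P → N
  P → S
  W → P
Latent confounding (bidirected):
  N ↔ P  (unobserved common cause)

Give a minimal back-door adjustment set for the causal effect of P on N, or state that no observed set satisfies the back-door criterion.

P→N: no observed back-door set.

desc(P)\{P}={N,S,X}; candidates ⊆ {K,W}.
P↔N: latent back-door arc(s) into P.
size 0: {}; under {} P still reaches {N,W,X} ∋ N.
size 1: {K}, {W}; under {K} P still reaches {N,W,X} ∋ N.
size 2: {K,W}; under {K,W} P still reaches {N,X} ∋ N.
P↔N cannot be blocked by any observed set — no back-door set.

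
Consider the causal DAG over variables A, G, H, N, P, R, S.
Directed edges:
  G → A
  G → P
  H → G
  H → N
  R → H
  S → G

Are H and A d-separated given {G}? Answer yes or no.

Bayes-Ball from H | {G} reaches {N,R,S}.
A ∉ reach(H|{G}) ⇒ H ⊥ A | {G}.

Yes — H ⊥ A | {G}.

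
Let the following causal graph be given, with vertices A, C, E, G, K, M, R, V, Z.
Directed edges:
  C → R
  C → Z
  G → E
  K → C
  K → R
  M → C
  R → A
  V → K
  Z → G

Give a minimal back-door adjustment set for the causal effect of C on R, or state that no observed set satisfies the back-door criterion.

C→R: minimal back-door set {K}.

desc(C)\{C}={A,E,G,R,Z}; candidates ⊆ {K,M,V}.
size 0: {}; under {} C still reaches {A,K,M,R,V} ∋ R.
{K}: C⊥R given {K} in G with C→· removed — back-door holds.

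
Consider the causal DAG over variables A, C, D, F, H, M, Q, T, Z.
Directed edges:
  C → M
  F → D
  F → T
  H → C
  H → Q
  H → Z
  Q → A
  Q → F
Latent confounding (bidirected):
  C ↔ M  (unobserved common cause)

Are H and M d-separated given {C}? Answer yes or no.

Bayes-Ball from H | {C} reaches {A,D,F,M,Q,T,Z}.
M ∈ reach(H|{C}) ⇒ H ⊥̸ M | {C}.

No — H and M are d-connected given {C}.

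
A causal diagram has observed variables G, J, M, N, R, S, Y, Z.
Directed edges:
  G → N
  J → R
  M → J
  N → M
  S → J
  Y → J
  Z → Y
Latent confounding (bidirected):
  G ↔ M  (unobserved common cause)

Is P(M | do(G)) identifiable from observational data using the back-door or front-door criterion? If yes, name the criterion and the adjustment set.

desc(G)\{G}={J,M,N,R}; candidates ⊆ {S,Y,Z}.
G↔M: latent back-door arc(s) into G.
size 0: {}; under {} G still reaches {J,M,R} ∋ M.
size 1: {S}, {Y}, {Z}; under {S} G still reaches {J,M,R} ∋ M.
size 2: {S,Y}, {S,Z}, {Y,Z}; under {S,Y} G still reaches {J,M,R} ∋ M.
G↔M cannot be blocked by any observed set — no back-door set.
{N}: (i) intercepts every directed G→M path; (ii) no back-door G→{N}; (iii) {G} blocks every back-door {N}→M. Front-door holds.
P(M|do(G)) = Σ_{N} P(N|G) Σ_{G'} P(M|N,G')P(G').

P(M|do(G)): frontdoor, adjust for {N}.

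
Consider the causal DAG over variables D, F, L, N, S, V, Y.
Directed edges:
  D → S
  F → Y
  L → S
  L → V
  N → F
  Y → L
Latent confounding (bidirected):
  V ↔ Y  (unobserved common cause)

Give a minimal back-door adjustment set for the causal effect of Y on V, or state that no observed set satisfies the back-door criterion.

Y→V: no observed back-door set.

desc(Y)\{Y}={L,S,V}; candidates ⊆ {D,F,N}.
Y↔V: latent back-door arc(s) into Y.
size 0: {}; under {} Y still reaches {F,N,V} ∋ V.
size 1: {D}, {F}, {N}; under {D} Y still reaches {F,N,V} ∋ V.
size 2: {D,F}, {D,N}, {F,N}; under {D,F} Y still reaches {V} ∋ V.
Y↔V cannot be blocked by any observed set — no back-door set.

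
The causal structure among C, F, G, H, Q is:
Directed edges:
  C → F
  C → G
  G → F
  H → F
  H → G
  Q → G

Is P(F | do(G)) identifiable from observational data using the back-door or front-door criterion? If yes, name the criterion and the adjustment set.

desc(G)\{G}={F}; candidates ⊆ {C,H,Q}.
size 0: {}; under {} G still reaches {C,F,H,Q} ∋ F.
size 1: {C}, {H}, {Q}; under {C} G still reaches {F,H,Q} ∋ F.
{C,H}: G⊥F given {C,H} in G with G→· removed — back-door holds.
P(F|do(G)) = Σ_{C,H} P(F|G,C,H)·P(C,H).

P(F|do(G)): backdoor, adjust for {C, H}.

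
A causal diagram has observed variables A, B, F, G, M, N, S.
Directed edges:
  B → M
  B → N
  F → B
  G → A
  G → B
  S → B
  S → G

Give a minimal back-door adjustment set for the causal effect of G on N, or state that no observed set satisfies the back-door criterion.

G→N: minimal back-door set {S}.

desc(G)\{G}={A,B,M,N}; candidates ⊆ {F,S}.
size 0: {}; under {} G still reaches {B,M,N,S} ∋ N.
{S}: G⊥N given {S} in G with G→· removed — back-door holds.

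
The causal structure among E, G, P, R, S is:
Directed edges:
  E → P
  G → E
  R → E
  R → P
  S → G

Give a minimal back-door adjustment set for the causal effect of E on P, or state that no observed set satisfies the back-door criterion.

E→P: minimal back-door set {R}.

desc(E)\{E}={P}; candidates ⊆ {G,R,S}.
size 0: {}; under {} E still reaches {G,P,R,S} ∋ P.
{R}: E⊥P given {R} in G with E→· removed — back-door holds.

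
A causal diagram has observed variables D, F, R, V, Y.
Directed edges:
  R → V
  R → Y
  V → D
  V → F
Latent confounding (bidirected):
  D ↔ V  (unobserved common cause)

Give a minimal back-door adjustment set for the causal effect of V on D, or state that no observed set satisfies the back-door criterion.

V→D: no observed back-door set.

desc(V)\{V}={D,F}; candidates ⊆ {R,Y}.
V↔D: latent back-door arc(s) into V.
size 0: {}; under {} V still reaches {D,R,Y} ∋ D.
size 1: {R}, {Y}; under {R} V still reaches {D} ∋ D.
size 2: {R,Y}; under {R,Y} V still reaches {D} ∋ D.
V↔D cannot be blocked by any observed set — no back-door set.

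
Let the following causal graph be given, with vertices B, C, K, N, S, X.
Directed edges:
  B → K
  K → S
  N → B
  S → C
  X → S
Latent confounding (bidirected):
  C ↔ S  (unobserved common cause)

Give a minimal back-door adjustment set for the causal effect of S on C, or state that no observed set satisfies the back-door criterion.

desc(S)\{S}={C}; candidates ⊆ {B,K,N,X}.
S↔C: latent back-door arc(s) into S.
size 0: {}; under {} S still reaches {B,C,K,N,X} ∋ C.
size 1: {B}, {K}, {N} …(+1); under {B} S still reaches {C,K,X} ∋ C.
size 2: {B,K}, {B,N}, {B,X} …(+3); under {B,K} S still reaches {C,X} ∋ C.
S↔C cannot be blocked by any observed set — no back-door set.

S→C: no observed back-door set.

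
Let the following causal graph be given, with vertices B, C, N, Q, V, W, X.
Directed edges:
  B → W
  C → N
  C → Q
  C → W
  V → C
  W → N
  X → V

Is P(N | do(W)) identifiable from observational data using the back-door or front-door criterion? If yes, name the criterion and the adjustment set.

desc(W)\{W}={N}; candidates ⊆ {B,C,Q,V,X}.
size 0: {}; under {} W still reaches {B,C,N,Q,V,X} ∋ N.
{C}: W⊥N given {C} in G with W→· removed — back-door holds.
P(N|do(W)) = Σ_{C} P(N|W,C)·P(C).

P(N|do(W)): backdoor, adjust for {C}.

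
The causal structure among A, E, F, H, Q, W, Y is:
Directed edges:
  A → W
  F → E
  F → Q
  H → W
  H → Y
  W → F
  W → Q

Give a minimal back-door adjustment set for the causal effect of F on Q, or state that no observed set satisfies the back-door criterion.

F→Q: minimal back-door set {W}.

desc(F)\{F}={E,Q}; candidates ⊆ {A,H,W,Y}.
size 0: {}; under {} F still reaches {A,H,Q,W,Y} ∋ Q.
{W}: F⊥Q given {W} in G with F→· removed — back-door holds.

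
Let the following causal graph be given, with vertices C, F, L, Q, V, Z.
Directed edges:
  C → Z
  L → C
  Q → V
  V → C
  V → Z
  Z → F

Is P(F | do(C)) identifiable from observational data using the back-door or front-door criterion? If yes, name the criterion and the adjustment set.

desc(C)\{C}={F,Z}; candidates ⊆ {L,Q,V}.
size 0: {}; under {} C still reaches {F,L,Q,V,Z} ∋ F.
{V}: C⊥F given {V} in G with C→· removed — back-door holds.
P(F|do(C)) = Σ_{V} P(F|C,V)·P(V).

P(F|do(C)): backdoor, adjust for {V}.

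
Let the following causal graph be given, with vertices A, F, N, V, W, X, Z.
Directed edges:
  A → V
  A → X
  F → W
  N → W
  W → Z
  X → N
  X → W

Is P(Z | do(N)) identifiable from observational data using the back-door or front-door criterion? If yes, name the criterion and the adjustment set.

desc(N)\{N}={W,Z}; candidates ⊆ {A,F,V,X}.
size 0: {}; under {} N still reaches {A,V,W,X,Z} ∋ Z.
{X}: N⊥Z given {X} in G with N→· removed — back-door holds.
P(Z|do(N)) = Σ_{X} P(Z|N,X)·P(X).

P(Z|do(N)): backdoor, adjust for {X}.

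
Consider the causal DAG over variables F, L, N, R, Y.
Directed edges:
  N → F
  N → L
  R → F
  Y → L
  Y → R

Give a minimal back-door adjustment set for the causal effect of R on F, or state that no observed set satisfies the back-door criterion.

R→F: minimal back-door set ∅.

desc(R)\{R}={F}; candidates ⊆ {L,N,Y}.
∅: R⊥F given ∅ in G with R→· removed — back-door holds.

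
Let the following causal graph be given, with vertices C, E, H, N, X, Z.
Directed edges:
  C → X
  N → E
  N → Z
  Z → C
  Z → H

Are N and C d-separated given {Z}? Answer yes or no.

Bayes-Ball from N | {Z} reaches {E}.
C ∉ reach(N|{Z}) ⇒ N ⊥ C | {Z}.

Yes — N ⊥ C | {Z}.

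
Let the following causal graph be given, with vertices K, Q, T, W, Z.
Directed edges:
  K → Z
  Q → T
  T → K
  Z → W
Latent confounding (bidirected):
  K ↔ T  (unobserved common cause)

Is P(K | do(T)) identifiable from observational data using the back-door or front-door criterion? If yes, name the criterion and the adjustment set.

desc(T)\{T}={K,W,Z}; candidates ⊆ {Q}.
T↔K: latent back-door arc(s) into T.
size 0: {}; under {} T still reaches {K,Q,W,Z} ∋ K.
size 1: {Q}; under {Q} T still reaches {K,W,Z} ∋ K.
T↔K cannot be blocked by any observed set — no back-door set.
No mediator lies on a directed T→…→K path.
Neither criterion identifies P(K|do(T)) in this graph.

P(K|do(T)): not identifiable (no BD/FD set).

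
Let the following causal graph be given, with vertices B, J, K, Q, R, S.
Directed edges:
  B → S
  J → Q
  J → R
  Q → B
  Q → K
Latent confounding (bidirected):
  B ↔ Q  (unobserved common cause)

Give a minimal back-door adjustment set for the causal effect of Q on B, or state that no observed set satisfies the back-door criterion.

Q→B: no observed back-door set.

desc(Q)\{Q}={B,K,S}; candidates ⊆ {J,R}.
Q↔B: latent back-door arc(s) into Q.
size 0: {}; under {} Q still reaches {B,J,R,S} ∋ B.
size 1: {J}, {R}; under {J} Q still reaches {B,S} ∋ B.
size 2: {J,R}; under {J,R} Q still reaches {B,S} ∋ B.
Q↔B cannot be blocked by any observed set — no back-door set.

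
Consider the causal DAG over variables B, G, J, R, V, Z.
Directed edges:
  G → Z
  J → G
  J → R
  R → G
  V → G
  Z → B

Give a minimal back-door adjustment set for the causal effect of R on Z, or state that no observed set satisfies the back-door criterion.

desc(R)\{R}={B,G,Z}; candidates ⊆ {J,V}.
size 0: {}; under {} R still reaches {B,G,J,Z} ∋ Z.
{J}: R⊥Z given {J} in G with R→· removed — back-door holds.

R→Z: minimal back-door set {J}.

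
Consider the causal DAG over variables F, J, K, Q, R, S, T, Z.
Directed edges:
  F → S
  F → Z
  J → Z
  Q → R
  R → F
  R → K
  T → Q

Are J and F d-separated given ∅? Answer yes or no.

Bayes-Ball from J | ∅ reaches {Z}.
F ∉ reach(J|∅) ⇒ J ⊥ F | ∅.

Yes — J ⊥ F | ∅.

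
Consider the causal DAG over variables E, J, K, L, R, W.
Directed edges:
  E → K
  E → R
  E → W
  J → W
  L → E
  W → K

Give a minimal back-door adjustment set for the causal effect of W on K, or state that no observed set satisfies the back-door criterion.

W→K: minimal back-door set {E}.

desc(W)\{W}={K}; candidates ⊆ {E,J,L,R}.
size 0: {}; under {} W still reaches {E,J,K,L,R} ∋ K.
{E}: W⊥K given {E} in G with W→· removed — back-door holds.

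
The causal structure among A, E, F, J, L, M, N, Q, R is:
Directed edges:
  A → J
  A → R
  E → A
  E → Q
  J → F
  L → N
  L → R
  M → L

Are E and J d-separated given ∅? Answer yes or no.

Bayes-Ball from E | ∅ reaches {A,F,J,Q,R}.
J ∈ reach(E|∅) ⇒ E ⊥̸ J | ∅.

No — E and J are d-connected given ∅.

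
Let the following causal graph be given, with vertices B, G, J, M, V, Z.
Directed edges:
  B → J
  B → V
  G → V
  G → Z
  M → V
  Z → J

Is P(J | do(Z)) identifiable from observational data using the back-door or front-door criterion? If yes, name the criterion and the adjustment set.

desc(Z)\{Z}={J}; candidates ⊆ {B,G,M,V}.
∅: Z⊥J given ∅ in G with Z→· removed — back-door holds.
P(J|do(Z)) = P(J|Z) — no adjustment needed.

P(J|do(Z)): backdoor, adjust for ∅.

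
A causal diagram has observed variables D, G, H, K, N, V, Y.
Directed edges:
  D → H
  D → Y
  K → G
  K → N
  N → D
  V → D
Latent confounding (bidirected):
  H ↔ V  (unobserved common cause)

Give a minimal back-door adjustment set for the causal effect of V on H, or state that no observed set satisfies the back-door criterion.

V→H: no observed back-door set.

desc(V)\{V}={D,H,Y}; candidates ⊆ {G,K,N}.
V↔H: latent back-door arc(s) into V.
size 0: {}; under {} V still reaches {H} ∋ H.
size 1: {G}, {K}, {N}; under {G} V still reaches {H} ∋ H.
size 2: {G,K}, {G,N}, {K,N}; under {G,K} V still reaches {H} ∋ H.
V↔H cannot be blocked by any observed set — no back-door set.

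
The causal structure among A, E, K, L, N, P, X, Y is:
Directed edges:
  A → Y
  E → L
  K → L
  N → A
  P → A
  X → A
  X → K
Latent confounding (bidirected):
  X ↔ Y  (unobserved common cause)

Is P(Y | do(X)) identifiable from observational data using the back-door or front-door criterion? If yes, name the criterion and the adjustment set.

desc(X)\{X}={A,K,L,Y}; candidates ⊆ {E,N,P}.
X↔Y: latent back-door arc(s) into X.
size 0: {}; under {} X still reaches {Y} ∋ Y.
size 1: {E}, {N}, {P}; under {E} X still reaches {Y} ∋ Y.
size 2: {E,N}, {E,P}, {N,P}; under {E,N} X still reaches {Y} ∋ Y.
X↔Y cannot be blocked by any observed set — no back-door set.
{A}: (i) intercepts every directed X→Y path; (ii) no back-door X→{A}; (iii) {X} blocks every back-door {A}→Y. Front-door holds.
P(Y|do(X)) = Σ_{A} P(A|X) Σ_{X'} P(Y|A,X')P(X').

P(Y|do(X)): frontdoor, adjust for {A}.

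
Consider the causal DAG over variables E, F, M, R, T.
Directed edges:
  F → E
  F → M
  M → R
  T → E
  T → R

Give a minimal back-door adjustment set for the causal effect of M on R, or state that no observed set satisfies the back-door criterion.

desc(M)\{M}={R}; candidates ⊆ {E,F,T}.
∅: M⊥R given ∅ in G with M→· removed — back-door holds.

M→R: minimal back-door set ∅.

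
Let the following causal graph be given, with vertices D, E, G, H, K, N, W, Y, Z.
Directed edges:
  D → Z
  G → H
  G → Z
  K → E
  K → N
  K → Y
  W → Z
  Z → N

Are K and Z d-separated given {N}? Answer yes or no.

No — K and Z are d-connected given {N}.

Bayes-Ball from K | {N} reaches {D,E,G,H,W,Y,Z}.
Z ∈ reach(K|{N}) ⇒ K ⊥̸ Z | {N}.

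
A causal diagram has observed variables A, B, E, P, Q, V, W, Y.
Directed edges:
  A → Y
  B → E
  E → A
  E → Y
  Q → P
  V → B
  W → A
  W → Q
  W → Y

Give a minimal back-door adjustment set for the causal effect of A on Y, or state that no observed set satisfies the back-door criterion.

desc(A)\{A}={Y}; candidates ⊆ {B,E,P,Q,V,W}.
size 0: {}; under {} A still reaches {B,E,P,Q,V,W,Y} ∋ Y.
size 1: {B}, {E}, {P} …(+3); under {B} A still reaches {E,P,Q,W,Y} ∋ Y.
{E,W}: A⊥Y given {E,W} in G with A→· removed — back-door holds.

A→Y: minimal back-door set {E, W}.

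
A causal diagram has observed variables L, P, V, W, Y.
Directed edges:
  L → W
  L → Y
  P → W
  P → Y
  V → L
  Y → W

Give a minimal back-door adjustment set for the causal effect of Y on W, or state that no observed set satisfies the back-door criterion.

Y→W: minimal back-door set {L, P}.

desc(Y)\{Y}={W}; candidates ⊆ {L,P,V}.
size 0: {}; under {} Y still reaches {L,P,V,W} ∋ W.
size 1: {L}, {P}, {V}; under {L} Y still reaches {P,W} ∋ W.
{L,P}: Y⊥W given {L,P} in G with Y→· removed — back-door holds.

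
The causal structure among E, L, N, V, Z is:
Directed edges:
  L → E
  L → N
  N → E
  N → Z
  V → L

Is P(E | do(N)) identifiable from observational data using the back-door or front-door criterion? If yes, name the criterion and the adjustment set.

P(E|do(N)): backdoor, adjust for {L}.

desc(N)\{N}={E,Z}; candidates ⊆ {L,V}.
size 0: {}; under {} N still reaches {E,L,V} ∋ E.
{L}: N⊥E given {L} in G with N→· removed — back-door holds.
P(E|do(N)) = Σ_{L} P(E|N,L)·P(L).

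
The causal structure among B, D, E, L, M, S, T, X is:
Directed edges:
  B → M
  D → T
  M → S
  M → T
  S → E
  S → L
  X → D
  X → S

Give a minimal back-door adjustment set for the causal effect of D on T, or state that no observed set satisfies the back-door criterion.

D→T: minimal back-door set ∅.

desc(D)\{D}={T}; candidates ⊆ {B,E,L,M,S,X}.
∅: D⊥T given ∅ in G with D→· removed — back-door holds.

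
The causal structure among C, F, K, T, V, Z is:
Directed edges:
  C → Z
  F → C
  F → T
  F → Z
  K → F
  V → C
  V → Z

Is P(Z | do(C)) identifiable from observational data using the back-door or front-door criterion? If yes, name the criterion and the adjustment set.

P(Z|do(C)): backdoor, adjust for {F, V}.

desc(C)\{C}={Z}; candidates ⊆ {F,K,T,V}.
size 0: {}; under {} C still reaches {F,K,T,V,Z} ∋ Z.
size 1: {F}, {K}, {T} …(+1); under {F} C still reaches {V,Z} ∋ Z.
{F,V}: C⊥Z given {F,V} in G with C→· removed — back-door holds.
P(Z|do(C)) = Σ_{F,V} P(Z|C,F,V)·P(F,V).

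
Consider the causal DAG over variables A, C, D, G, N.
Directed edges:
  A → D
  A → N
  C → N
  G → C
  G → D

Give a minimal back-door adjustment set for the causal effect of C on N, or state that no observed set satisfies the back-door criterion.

C→N: minimal back-door set ∅.

desc(C)\{C}={N}; candidates ⊆ {A,D,G}.
∅: C⊥N given ∅ in G with C→· removed — back-door holds.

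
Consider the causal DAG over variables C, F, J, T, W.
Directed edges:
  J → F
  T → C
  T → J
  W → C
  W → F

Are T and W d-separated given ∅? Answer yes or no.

Bayes-Ball from T | ∅ reaches {C,F,J}.
W ∉ reach(T|∅) ⇒ T ⊥ W | ∅.

Yes — T ⊥ W | ∅.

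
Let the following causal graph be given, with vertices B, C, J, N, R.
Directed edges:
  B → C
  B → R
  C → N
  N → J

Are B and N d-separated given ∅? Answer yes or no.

Bayes-Ball from B | ∅ reaches {C,J,N,R}.
N ∈ reach(B|∅) ⇒ B ⊥̸ N | ∅.

No — B and N are d-connected given ∅.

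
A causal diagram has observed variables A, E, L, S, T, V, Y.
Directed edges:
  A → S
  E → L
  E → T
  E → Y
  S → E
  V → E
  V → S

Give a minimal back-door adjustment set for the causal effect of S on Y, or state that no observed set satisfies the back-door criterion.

desc(S)\{S}={E,L,T,Y}; candidates ⊆ {A,V}.
size 0: {}; under {} S still reaches {A,E,L,T,V,Y} ∋ Y.
{V}: S⊥Y given {V} in G with S→· removed — back-door holds.

S→Y: minimal back-door set {V}.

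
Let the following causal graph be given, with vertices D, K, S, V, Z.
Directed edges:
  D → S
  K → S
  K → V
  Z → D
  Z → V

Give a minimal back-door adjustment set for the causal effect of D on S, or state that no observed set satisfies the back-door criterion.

desc(D)\{D}={S}; candidates ⊆ {K,V,Z}.
∅: D⊥S given ∅ in G with D→· removed — back-door holds.

D→S: minimal back-door set ∅.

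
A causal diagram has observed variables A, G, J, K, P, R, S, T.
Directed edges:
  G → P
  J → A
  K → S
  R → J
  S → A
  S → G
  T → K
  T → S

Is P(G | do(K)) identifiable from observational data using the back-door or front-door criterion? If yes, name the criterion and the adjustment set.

desc(K)\{K}={A,G,P,S}; candidates ⊆ {J,R,T}.
size 0: {}; under {} K still reaches {A,G,P,S,T} ∋ G.
{T}: K⊥G given {T} in G with K→· removed — back-door holds.
P(G|do(K)) = Σ_{T} P(G|K,T)·P(T).

P(G|do(K)): backdoor, adjust for {T}.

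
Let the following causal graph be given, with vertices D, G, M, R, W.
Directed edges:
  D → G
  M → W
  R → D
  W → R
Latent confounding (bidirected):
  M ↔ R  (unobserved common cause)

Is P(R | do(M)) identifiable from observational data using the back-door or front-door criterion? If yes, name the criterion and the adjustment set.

desc(M)\{M}={D,G,R,W}; candidates ⊆ {—}.
M↔R: latent back-door arc(s) into M.
size 0: {}; under {} M still reaches {D,G,R} ∋ R.
M↔R cannot be blocked by any observed set — no back-door set.
{W}: (i) intercepts every directed M→R path; (ii) no back-door M→{W}; (iii) {M} blocks every back-door {W}→R. Front-door holds.
P(R|do(M)) = Σ_{W} P(W|M) Σ_{M'} P(R|W,M')P(M').

P(R|do(M)): frontdoor, adjust for {W}.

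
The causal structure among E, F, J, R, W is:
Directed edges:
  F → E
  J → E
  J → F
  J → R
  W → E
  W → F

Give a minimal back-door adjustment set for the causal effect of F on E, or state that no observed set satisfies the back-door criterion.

desc(F)\{F}={E}; candidates ⊆ {J,R,W}.
size 0: {}; under {} F still reaches {E,J,R,W} ∋ E.
size 1: {J}, {R}, {W}; under {J} F still reaches {E,W} ∋ E.
{J,W}: F⊥E given {J,W} in G with F→· removed — back-door holds.

F→E: minimal back-door set {J, W}.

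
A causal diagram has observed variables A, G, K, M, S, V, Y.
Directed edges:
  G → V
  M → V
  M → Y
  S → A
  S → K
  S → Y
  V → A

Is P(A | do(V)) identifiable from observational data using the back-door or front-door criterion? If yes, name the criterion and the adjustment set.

desc(V)\{V}={A}; candidates ⊆ {G,K,M,S,Y}.
∅: V⊥A given ∅ in G with V→· removed — back-door holds.
P(A|do(V)) = P(A|V) — no adjustment needed.

P(A|do(V)): backdoor, adjust for ∅.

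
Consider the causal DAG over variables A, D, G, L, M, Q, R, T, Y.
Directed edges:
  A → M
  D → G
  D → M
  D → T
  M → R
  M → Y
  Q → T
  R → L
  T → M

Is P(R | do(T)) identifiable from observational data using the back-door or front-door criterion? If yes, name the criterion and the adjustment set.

P(R|do(T)): backdoor, adjust for {D}.

desc(T)\{T}={L,M,R,Y}; candidates ⊆ {A,D,G,Q}.
size 0: {}; under {} T still reaches {D,G,L,M,Q,R,Y} ∋ R.
{D}: T⊥R given {D} in G with T→· removed — back-door holds.
P(R|do(T)) = Σ_{D} P(R|T,D)·P(D).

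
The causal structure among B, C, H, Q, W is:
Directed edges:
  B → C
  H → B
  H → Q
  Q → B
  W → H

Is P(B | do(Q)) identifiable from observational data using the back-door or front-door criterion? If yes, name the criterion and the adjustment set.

desc(Q)\{Q}={B,C}; candidates ⊆ {H,W}.
size 0: {}; under {} Q still reaches {B,C,H,W} ∋ B.
{H}: Q⊥B given {H} in G with Q→· removed — back-door holds.
P(B|do(Q)) = Σ_{H} P(B|Q,H)·P(H).

P(B|do(Q)): backdoor, adjust for {H}.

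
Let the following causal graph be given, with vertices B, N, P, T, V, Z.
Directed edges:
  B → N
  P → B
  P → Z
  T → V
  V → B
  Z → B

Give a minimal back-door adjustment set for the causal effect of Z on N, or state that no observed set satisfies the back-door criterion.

desc(Z)\{Z}={B,N}; candidates ⊆ {P,T,V}.
size 0: {}; under {} Z still reaches {B,N,P} ∋ N.
{P}: Z⊥N given {P} in G with Z→· removed — back-door holds.

Z→N: minimal back-door set {P}.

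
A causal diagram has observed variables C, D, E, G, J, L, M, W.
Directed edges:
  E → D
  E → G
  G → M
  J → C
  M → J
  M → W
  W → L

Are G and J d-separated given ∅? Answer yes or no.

Bayes-Ball from G | ∅ reaches {C,D,E,J,L,M,W}.
J ∈ reach(G|∅) ⇒ G ⊥̸ J | ∅.

No — G and J are d-connected given ∅.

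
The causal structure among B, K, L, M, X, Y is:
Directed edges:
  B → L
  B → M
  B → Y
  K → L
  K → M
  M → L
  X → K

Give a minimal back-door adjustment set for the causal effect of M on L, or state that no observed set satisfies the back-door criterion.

desc(M)\{M}={L}; candidates ⊆ {B,K,X,Y}.
size 0: {}; under {} M still reaches {B,K,L,X,Y} ∋ L.
size 1: {B}, {K}, {X} …(+1); under {B} M still reaches {K,L,X} ∋ L.
{B,K}: M⊥L given {B,K} in G with M→· removed — back-door holds.

M→L: minimal back-door set {B, K}.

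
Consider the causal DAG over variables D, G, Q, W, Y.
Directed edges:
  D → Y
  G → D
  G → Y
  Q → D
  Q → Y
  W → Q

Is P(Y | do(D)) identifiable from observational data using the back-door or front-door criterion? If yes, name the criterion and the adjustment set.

P(Y|do(D)): backdoor, adjust for {G, Q}.

desc(D)\{D}={Y}; candidates ⊆ {G,Q,W}.
size 0: {}; under {} D still reaches {G,Q,W,Y} ∋ Y.
size 1: {G}, {Q}, {W}; under {G} D still reaches {Q,W,Y} ∋ Y.
{G,Q}: D⊥Y given {G,Q} in G with D→· removed — back-door holds.
P(Y|do(D)) = Σ_{G,Q} P(Y|D,G,Q)·P(G,Q).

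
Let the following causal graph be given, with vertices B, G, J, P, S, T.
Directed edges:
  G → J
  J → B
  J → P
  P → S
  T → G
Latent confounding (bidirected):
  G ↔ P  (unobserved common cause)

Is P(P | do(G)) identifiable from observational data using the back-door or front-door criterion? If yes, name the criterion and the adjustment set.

desc(G)\{G}={B,J,P,S}; candidates ⊆ {T}.
G↔P: latent back-door arc(s) into G.
size 0: {}; under {} G still reaches {P,S,T} ∋ P.
size 1: {T}; under {T} G still reaches {P,S} ∋ P.
G↔P cannot be blocked by any observed set — no back-door set.
{J}: (i) intercepts every directed G→P path; (ii) no back-door G→{J}; (iii) {G} blocks every back-door {J}→P. Front-door holds.
P(P|do(G)) = Σ_{J} P(J|G) Σ_{G'} P(P|J,G')P(G').

P(P|do(G)): frontdoor, adjust for {J}.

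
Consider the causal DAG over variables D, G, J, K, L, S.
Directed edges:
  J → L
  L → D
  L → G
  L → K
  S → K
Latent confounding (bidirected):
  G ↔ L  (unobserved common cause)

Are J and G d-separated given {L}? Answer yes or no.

No — J and G are d-connected given {L}.

Bayes-Ball from J | {L} reaches {G}.
G ∈ reach(J|{L}) ⇒ J ⊥̸ G | {L}.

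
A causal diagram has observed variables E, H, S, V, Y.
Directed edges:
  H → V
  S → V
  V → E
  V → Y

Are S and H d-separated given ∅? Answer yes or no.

Bayes-Ball from S | ∅ reaches {E,V,Y}.
H ∉ reach(S|∅) ⇒ S ⊥ H | ∅.

Yes — S ⊥ H | ∅.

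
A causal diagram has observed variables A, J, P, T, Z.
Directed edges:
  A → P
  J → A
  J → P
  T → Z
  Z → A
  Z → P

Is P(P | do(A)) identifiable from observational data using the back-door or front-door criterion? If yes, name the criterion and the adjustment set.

desc(A)\{A}={P}; candidates ⊆ {J,T,Z}.
size 0: {}; under {} A still reaches {J,P,T,Z} ∋ P.
size 1: {J}, {T}, {Z}; under {J} A still reaches {P,T,Z} ∋ P.
{J,Z}: A⊥P given {J,Z} in G with A→· removed — back-door holds.
P(P|do(A)) = Σ_{J,Z} P(P|A,J,Z)·P(J,Z).

P(P|do(A)): backdoor, adjust for {J, Z}.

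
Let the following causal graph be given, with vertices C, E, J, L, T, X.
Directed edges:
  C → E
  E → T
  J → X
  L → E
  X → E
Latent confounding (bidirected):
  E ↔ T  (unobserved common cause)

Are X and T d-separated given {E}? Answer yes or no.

Bayes-Ball from X | {E} reaches {C,J,L,T}.
T ∈ reach(X|{E}) ⇒ X ⊥̸ T | {E}.

No — X and T are d-connected given {E}.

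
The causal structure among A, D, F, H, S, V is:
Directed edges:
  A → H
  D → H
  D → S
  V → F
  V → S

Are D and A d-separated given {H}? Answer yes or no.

No — D and A are d-connected given {H}.

Bayes-Ball from D | {H} reaches {A,S}.
A ∈ reach(D|{H}) ⇒ D ⊥̸ A | {H}.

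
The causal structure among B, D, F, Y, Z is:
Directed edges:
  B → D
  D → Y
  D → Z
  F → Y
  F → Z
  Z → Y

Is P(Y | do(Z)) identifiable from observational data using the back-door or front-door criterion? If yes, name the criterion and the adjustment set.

P(Y|do(Z)): backdoor, adjust for {D, F}.

desc(Z)\{Z}={Y}; candidates ⊆ {B,D,F}.
size 0: {}; under {} Z still reaches {B,D,F,Y} ∋ Y.
size 1: {B}, {D}, {F}; under {B} Z still reaches {D,F,Y} ∋ Y.
{D,F}: Z⊥Y given {D,F} in G with Z→· removed — back-door holds.
P(Y|do(Z)) = Σ_{D,F} P(Y|Z,D,F)·P(D,F).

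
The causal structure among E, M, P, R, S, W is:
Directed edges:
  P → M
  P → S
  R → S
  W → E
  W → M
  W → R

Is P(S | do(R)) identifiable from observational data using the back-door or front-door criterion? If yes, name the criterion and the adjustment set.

P(S|do(R)): backdoor, adjust for ∅.

desc(R)\{R}={S}; candidates ⊆ {E,M,P,W}.
∅: R⊥S given ∅ in G with R→· removed — back-door holds.
P(S|do(R)) = P(S|R) — no adjustment needed.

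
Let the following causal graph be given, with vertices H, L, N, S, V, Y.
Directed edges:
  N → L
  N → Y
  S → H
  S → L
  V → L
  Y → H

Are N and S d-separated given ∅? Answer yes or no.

Yes — N ⊥ S | ∅.

Bayes-Ball from N | ∅ reaches {H,L,Y}.
S ∉ reach(N|∅) ⇒ N ⊥ S | ∅.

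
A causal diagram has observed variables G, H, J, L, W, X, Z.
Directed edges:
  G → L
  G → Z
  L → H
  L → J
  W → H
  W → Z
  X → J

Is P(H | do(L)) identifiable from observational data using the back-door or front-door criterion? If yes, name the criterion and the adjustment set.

P(H|do(L)): backdoor, adjust for ∅.

desc(L)\{L}={H,J}; candidates ⊆ {G,W,X,Z}.
∅: L⊥H given ∅ in G with L→· removed — back-door holds.
P(H|do(L)) = P(H|L) — no adjustment needed.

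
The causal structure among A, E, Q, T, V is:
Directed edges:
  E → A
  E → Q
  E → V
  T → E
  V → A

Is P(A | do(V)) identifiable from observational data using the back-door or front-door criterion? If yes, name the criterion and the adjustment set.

desc(V)\{V}={A}; candidates ⊆ {E,Q,T}.
size 0: {}; under {} V still reaches {A,E,Q,T} ∋ A.
{E}: V⊥A given {E} in G with V→· removed — back-door holds.
P(A|do(V)) = Σ_{E} P(A|V,E)·P(E).

P(A|do(V)): backdoor, adjust for {E}.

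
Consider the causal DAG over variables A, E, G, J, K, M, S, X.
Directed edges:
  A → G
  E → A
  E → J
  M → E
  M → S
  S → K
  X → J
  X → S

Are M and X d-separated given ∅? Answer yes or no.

Yes — M ⊥ X | ∅.

Bayes-Ball from M | ∅ reaches {A,E,G,J,K,S}.
X ∉ reach(M|∅) ⇒ M ⊥ X | ∅.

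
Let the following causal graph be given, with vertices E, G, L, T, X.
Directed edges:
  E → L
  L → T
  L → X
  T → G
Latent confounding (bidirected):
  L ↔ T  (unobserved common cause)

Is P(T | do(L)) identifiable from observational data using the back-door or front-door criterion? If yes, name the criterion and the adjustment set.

desc(L)\{L}={G,T,X}; candidates ⊆ {E}.
L↔T: latent back-door arc(s) into L.
size 0: {}; under {} L still reaches {E,G,T} ∋ T.
size 1: {E}; under {E} L still reaches {G,T} ∋ T.
L↔T cannot be blocked by any observed set — no back-door set.
No mediator lies on a directed L→…→T path.
Neither criterion identifies P(T|do(L)) in this graph.

P(T|do(L)): not identifiable (no BD/FD set).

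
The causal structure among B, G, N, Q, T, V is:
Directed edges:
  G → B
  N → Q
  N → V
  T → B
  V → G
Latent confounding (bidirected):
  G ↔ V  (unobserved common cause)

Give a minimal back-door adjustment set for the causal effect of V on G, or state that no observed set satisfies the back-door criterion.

V→G: no observed back-door set.

desc(V)\{V}={B,G}; candidates ⊆ {N,Q,T}.
V↔G: latent back-door arc(s) into V.
size 0: {}; under {} V still reaches {B,G,N,Q} ∋ G.
size 1: {N}, {Q}, {T}; under {N} V still reaches {B,G} ∋ G.
size 2: {N,Q}, {N,T}, {Q,T}; under {N,Q} V still reaches {B,G} ∋ G.
V↔G cannot be blocked by any observed set — no back-door set.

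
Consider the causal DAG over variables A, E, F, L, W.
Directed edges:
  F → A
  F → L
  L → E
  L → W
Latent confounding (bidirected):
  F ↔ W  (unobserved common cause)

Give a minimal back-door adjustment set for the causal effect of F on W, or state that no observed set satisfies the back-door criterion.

desc(F)\{F}={A,E,L,W}; candidates ⊆ {—}.
F↔W: latent back-door arc(s) into F.
size 0: {}; under {} F still reaches {W} ∋ W.
F↔W cannot be blocked by any observed set — no back-door set.

F→W: no observed back-door set.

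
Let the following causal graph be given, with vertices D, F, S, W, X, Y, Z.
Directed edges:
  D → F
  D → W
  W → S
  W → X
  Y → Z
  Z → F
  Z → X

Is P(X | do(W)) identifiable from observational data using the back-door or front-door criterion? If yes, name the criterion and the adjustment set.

P(X|do(W)): backdoor, adjust for ∅.

desc(W)\{W}={S,X}; candidates ⊆ {D,F,Y,Z}.
∅: W⊥X given ∅ in G with W→· removed — back-door holds.
P(X|do(W)) = P(X|W) — no adjustment needed.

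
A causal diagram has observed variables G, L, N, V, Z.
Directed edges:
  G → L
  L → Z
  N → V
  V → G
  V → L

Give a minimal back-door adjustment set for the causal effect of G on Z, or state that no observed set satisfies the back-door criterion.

G→Z: minimal back-door set {V}.

desc(G)\{G}={L,Z}; candidates ⊆ {N,V}.
size 0: {}; under {} G still reaches {L,N,V,Z} ∋ Z.
{V}: G⊥Z given {V} in G with G→· removed — back-door holds.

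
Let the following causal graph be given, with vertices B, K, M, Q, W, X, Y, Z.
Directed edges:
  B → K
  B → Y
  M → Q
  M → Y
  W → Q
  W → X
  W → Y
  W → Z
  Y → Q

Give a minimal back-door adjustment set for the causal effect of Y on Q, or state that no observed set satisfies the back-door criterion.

Y→Q: minimal back-door set {M, W}.

desc(Y)\{Y}={Q}; candidates ⊆ {B,K,M,W,X,Z}.
size 0: {}; under {} Y still reaches {B,K,M,Q,W,X,Z} ∋ Q.
size 1: {B}, {K}, {M} …(+3); under {B} Y still reaches {M,Q,W,X,Z} ∋ Q.
{M,W}: Y⊥Q given {M,W} in G with Y→· removed — back-door holds.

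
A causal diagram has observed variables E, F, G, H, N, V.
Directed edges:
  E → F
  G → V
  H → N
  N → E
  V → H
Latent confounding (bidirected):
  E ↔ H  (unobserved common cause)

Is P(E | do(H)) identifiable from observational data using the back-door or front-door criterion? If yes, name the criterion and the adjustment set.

P(E|do(H)): frontdoor, adjust for {N}.

desc(H)\{H}={E,F,N}; candidates ⊆ {G,V}.
H↔E: latent back-door arc(s) into H.
size 0: {}; under {} H still reaches {E,F,G,V} ∋ E.
size 1: {G}, {V}; under {G} H still reaches {E,F,V} ∋ E.
size 2: {G,V}; under {G,V} H still reaches {E,F} ∋ E.
H↔E cannot be blocked by any observed set — no back-door set.
{N}: (i) intercepts every directed H→E path; (ii) no back-door H→{N}; (iii) {H} blocks every back-door {N}→E. Front-door holds.
P(E|do(H)) = Σ_{N} P(N|H) Σ_{H'} P(E|N,H')P(H').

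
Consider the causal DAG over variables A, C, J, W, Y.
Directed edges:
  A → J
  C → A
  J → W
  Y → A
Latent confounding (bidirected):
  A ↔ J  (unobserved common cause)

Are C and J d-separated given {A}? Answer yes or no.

Bayes-Ball from C | {A} reaches {J,W,Y}.
J ∈ reach(C|{A}) ⇒ C ⊥̸ J | {A}.

No — C and J are d-connected given {A}.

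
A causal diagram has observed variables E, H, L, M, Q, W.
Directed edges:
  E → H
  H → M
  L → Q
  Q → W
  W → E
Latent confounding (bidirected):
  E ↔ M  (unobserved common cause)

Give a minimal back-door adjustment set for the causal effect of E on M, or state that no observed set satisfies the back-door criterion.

E→M: no observed back-door set.

desc(E)\{E}={H,M}; candidates ⊆ {L,Q,W}.
E↔M: latent back-door arc(s) into E.
size 0: {}; under {} E still reaches {L,M,Q,W} ∋ M.
size 1: {L}, {Q}, {W}; under {L} E still reaches {M,Q,W} ∋ M.
size 2: {L,Q}, {L,W}, {Q,W}; under {L,Q} E still reaches {M,W} ∋ M.
E↔M cannot be blocked by any observed set — no back-door set.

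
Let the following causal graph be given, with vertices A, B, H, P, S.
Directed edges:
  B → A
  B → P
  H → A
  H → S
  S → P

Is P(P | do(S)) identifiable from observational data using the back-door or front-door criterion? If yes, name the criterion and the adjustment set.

desc(S)\{S}={P}; candidates ⊆ {A,B,H}.
∅: S⊥P given ∅ in G with S→· removed — back-door holds.
P(P|do(S)) = P(P|S) — no adjustment needed.

P(P|do(S)): backdoor, adjust for ∅.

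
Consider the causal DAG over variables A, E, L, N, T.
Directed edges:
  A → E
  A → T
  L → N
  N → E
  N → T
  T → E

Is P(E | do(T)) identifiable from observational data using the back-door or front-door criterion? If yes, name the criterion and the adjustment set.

desc(T)\{T}={E}; candidates ⊆ {A,L,N}.
size 0: {}; under {} T still reaches {A,E,L,N} ∋ E.
size 1: {A}, {L}, {N}; under {A} T still reaches {E,L,N} ∋ E.
{A,N}: T⊥E given {A,N} in G with T→· removed — back-door holds.
P(E|do(T)) = Σ_{A,N} P(E|T,A,N)·P(A,N).

P(E|do(T)): backdoor, adjust for {A, N}.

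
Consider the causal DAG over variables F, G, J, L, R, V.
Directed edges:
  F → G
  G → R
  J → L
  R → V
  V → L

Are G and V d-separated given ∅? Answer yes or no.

No — G and V are d-connected given ∅.

Bayes-Ball from G | ∅ reaches {F,L,R,V}.
V ∈ reach(G|∅) ⇒ G ⊥̸ V | ∅.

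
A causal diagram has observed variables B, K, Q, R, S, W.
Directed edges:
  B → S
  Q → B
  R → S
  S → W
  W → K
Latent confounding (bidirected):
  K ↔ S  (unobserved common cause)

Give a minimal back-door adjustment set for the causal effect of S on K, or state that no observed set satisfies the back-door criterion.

desc(S)\{S}={K,W}; candidates ⊆ {B,Q,R}.
S↔K: latent back-door arc(s) into S.
size 0: {}; under {} S still reaches {B,K,Q,R} ∋ K.
size 1: {B}, {Q}, {R}; under {B} S still reaches {K,R} ∋ K.
size 2: {B,Q}, {B,R}, {Q,R}; under {B,Q} S still reaches {K,R} ∋ K.
S↔K cannot be blocked by any observed set — no back-door set.

S→K: no observed back-door set.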